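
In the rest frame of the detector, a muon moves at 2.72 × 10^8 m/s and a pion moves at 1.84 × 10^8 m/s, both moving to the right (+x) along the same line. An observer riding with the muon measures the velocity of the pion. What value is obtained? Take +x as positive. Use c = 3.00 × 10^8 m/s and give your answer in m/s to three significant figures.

β_A = 0.907, β_B = 0.613 (dividing each by c = 3.00 × 10^8 m/s).
Transform to A's frame with the inverse velocity-addition law: u' = (u − v)/(1 − uv/c²), taking u = β_B and v = β_A.
u' = (0.613 − 0.907) / (1 − (0.907)(0.613)) = -0.2933/0.4439 = -0.6608.
u' = -0.6608 × 3.00 × 10^8 m/s.

-1.98 × 10^8 m/s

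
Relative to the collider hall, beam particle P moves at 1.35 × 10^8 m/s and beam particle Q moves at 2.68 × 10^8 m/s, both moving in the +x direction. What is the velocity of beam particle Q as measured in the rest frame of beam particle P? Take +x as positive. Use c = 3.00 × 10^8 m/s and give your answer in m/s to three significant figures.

+2.22 × 10^8 m/s

β_A = 0.450, β_B = 0.893 (dividing each by c = 3.00 × 10^8 m/s).
Transform to A's frame with the inverse velocity-addition law: u' = (u − v)/(1 − uv/c²), taking u = β_B and v = β_A.
u' = (0.893 − 0.450) / (1 − (0.450)(0.893)) = 0.4433/0.5980 = 0.7414.
u' = 0.7414 × 3.00 × 10^8 m/s.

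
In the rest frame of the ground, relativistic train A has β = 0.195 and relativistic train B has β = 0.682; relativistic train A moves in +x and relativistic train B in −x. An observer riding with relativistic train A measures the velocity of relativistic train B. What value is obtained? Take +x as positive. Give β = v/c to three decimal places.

β = -0.774

β_A = 0.195, β_B = -0.682.
Transform to A's frame with the inverse velocity-addition law: u' = (u − v)/(1 − uv/c²), taking u = β_B and v = β_A.
u' = (-0.682 − 0.195) / (1 − (0.195)(-0.682)) = -0.8770/1.1330 = -0.7741.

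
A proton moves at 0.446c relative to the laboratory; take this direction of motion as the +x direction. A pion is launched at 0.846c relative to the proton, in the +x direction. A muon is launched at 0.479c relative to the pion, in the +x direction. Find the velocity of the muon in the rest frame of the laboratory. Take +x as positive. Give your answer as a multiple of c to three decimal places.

Apply u = (u' + v)/(1 + u'v/c²) successively, working outward toward the laboratory.
Start: velocity of the proton relative to the laboratory = 0.4460c.
Compose with the pion (u' = 0.846 in the proton frame): u_1 = (0.846 + 0.446) / (1 + 0.846·0.446) = 1.2920/1.3773 = 0.9381.
Compose with the muon (u' = 0.479 in the pion frame): u_2 = (0.479 + 0.938) / (1 + 0.479·0.938) = 1.4171/1.4493 = 0.9777.

0.978c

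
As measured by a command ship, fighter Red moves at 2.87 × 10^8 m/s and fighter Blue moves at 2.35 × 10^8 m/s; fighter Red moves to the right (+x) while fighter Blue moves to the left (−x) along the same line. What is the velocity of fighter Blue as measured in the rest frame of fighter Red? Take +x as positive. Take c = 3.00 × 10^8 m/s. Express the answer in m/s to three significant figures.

β_A = 0.957, β_B = -0.783 (dividing each by c = 3.00 × 10^8 m/s).
Transform to A's frame with the inverse velocity-addition law: u' = (u − v)/(1 − uv/c²), taking u = β_B and v = β_A.
u' = (-0.783 − 0.957) / (1 − (0.957)(-0.783)) = -1.7400/1.7494 = -0.9946.
u' = -0.9946 × 3.00 × 10^8 m/s.

-2.98 × 10^8 m/s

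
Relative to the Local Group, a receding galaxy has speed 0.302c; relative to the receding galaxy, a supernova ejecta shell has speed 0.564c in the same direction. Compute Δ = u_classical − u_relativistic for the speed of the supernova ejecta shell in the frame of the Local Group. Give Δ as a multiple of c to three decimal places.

Galilean: u_cl = 0.564 + 0.302 = 0.8660.
Relativistic: u_rel = (0.564 + 0.302) / (1 + 0.564·0.302) = 0.8660/1.1703 = 0.7400.
Δ = 0.8660 − 0.7400 = 0.1260.

Δ = 0.126c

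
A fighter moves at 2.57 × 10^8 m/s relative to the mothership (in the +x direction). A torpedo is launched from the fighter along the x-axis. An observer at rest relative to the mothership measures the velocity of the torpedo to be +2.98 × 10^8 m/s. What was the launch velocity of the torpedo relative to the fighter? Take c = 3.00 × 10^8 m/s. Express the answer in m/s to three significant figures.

v = 0.857c, u = 0.993c.
Invert the composition law: u' = (u − v)/(1 − uv/c²).
u' = (0.993 − 0.857) / (1 − (0.993)(0.857)) = 0.1367/0.1490 = 0.9170.
u' = 0.9170 × 3.00 × 10^8 m/s.

+2.75 × 10^8 m/s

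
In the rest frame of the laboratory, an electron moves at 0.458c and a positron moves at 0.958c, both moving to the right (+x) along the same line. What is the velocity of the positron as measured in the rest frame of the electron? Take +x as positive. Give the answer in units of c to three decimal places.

+0.891c

β_A = 0.458, β_B = 0.958.
Transform to A's frame with the inverse velocity-addition law: u' = (u − v)/(1 − uv/c²), taking u = β_B and v = β_A.
u' = (0.958 − 0.458) / (1 − (0.458)(0.958)) = 0.5000/0.5612 = 0.8909.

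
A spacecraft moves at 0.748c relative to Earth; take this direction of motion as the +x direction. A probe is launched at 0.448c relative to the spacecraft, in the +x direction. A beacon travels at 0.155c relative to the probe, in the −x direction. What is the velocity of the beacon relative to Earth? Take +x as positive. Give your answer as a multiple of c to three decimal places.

Apply u = (u' + v)/(1 + u'v/c²) successively, working outward toward Earth.
Start: velocity of the spacecraft relative to Earth = 0.7480c.
Compose with the probe (u' = 0.448 in the spacecraft frame): u_1 = (0.448 + 0.748) / (1 + 0.448·0.748) = 1.1960/1.3351 = 0.8958.
Compose with the beacon (u' = -0.155 in the probe frame): u_2 = (-0.155 + 0.896) / (1 + (-0.155)·0.896) = 0.7408/0.8611 = 0.8603.

+0.860c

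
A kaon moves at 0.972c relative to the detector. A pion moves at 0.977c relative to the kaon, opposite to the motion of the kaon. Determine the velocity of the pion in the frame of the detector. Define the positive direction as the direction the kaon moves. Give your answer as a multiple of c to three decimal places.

With v = 0.972 and u' = -0.977 (in units of c),
u = (u' + v)/(1 + u'v/c²):
u = (-0.977 + 0.972) / (1 + (-0.977)·0.972) = -0.0050/0.0504 = -0.0993

-0.099c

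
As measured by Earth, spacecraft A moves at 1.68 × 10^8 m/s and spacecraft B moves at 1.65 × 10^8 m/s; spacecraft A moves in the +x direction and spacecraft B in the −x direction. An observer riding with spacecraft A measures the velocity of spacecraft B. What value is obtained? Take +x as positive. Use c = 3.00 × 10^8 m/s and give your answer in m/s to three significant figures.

β_A = 0.560, β_B = -0.550 (dividing each by c = 3.00 × 10^8 m/s).
Transform to A's frame with the inverse velocity-addition law: u' = (u − v)/(1 − uv/c²), taking u = β_B and v = β_A.
u' = (-0.550 − 0.560) / (1 − (0.560)(-0.550)) = -1.1100/1.3080 = -0.8486.
u' = -0.8486 × 3.00 × 10^8 m/s.

-2.55 × 10^8 m/s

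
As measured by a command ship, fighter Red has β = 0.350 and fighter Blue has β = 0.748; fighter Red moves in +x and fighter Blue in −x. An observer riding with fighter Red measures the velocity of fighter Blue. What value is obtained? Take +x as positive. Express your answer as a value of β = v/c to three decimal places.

β_A = 0.350, β_B = -0.748.
Transform to A's frame with the inverse velocity-addition law: u' = (u − v)/(1 − uv/c²), taking u = β_B and v = β_A.
u' = (-0.748 − 0.350) / (1 − (0.350)(-0.748)) = -1.0980/1.2618 = -0.8702.

β = -0.870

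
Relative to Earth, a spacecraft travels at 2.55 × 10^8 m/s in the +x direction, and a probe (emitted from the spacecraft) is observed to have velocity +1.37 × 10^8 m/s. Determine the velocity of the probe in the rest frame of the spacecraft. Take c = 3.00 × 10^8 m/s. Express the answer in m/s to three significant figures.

v = 0.850c, u = 0.457c.
Invert the composition law: u' = (u − v)/(1 − uv/c²).
u' = (0.457 − 0.850) / (1 − (0.457)(0.850)) = -0.3933/0.6118 = -0.6429.
u' = -0.6429 × 3.00 × 10^8 m/s.

-1.93 × 10^8 m/s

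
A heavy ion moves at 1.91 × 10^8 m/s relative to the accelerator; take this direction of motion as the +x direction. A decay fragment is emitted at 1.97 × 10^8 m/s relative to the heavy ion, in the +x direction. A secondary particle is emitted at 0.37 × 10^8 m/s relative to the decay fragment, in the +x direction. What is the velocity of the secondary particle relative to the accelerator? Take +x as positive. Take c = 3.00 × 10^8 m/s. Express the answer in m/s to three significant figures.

2.79 × 10^8 m/s

Apply u = (u' + v)/(1 + u'v/c²) successively, working outward toward the accelerator.
(Dividing each given speed by c = 3.00 × 10^8 m/s to work in units of c.)
Start: velocity of the heavy ion relative to the accelerator = 0.6367c.
Compose with the decay fragment (u' = 0.657 in the heavy ion frame): u_1 = (0.657 + 0.637) / (1 + 0.657·0.637) = 1.2933/1.4181 = 0.9120.
Compose with the secondary particle (u' = 0.123 in the decay fragment frame): u_2 = (0.123 + 0.912) / (1 + 0.123·0.912) = 1.0354/1.1125 = 0.9307.
So u = 0.9307 × 3.00 × 10^8 m/s.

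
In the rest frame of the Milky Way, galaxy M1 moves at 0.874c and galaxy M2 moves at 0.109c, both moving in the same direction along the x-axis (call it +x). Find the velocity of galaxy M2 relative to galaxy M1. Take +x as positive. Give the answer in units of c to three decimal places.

β_A = 0.874, β_B = 0.109.
Transform to A's frame with the inverse velocity-addition law: u' = (u − v)/(1 − uv/c²), taking u = β_B and v = β_A.
u' = (0.109 − 0.874) / (1 − (0.874)(0.109)) = -0.7650/0.9047 = -0.8456.

-0.846c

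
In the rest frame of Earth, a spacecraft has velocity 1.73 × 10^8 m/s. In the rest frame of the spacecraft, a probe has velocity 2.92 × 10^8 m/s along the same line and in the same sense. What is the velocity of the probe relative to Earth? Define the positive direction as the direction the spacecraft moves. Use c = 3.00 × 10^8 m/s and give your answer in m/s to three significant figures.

2.98 × 10^8 m/s

In units of c (dividing by 3.00 × 10^8 m/s): v = 0.577, u' = 0.973.
u = (u' + v)/(1 + u'v/c²):
u = (0.973 + 0.577) / (1 + 0.973·0.577) = 1.5500/1.5613 = 0.9928
(Galilean addition would give +1.550c, exceeding c.)
Converting back: u = 0.9928 × 3.00 × 10^8 m/s.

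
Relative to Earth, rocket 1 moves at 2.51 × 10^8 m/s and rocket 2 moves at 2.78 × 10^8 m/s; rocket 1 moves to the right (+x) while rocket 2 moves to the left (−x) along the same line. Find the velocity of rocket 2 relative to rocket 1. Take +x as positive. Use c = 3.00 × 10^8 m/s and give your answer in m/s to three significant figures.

β_A = 0.837, β_B = -0.927 (dividing each by c = 3.00 × 10^8 m/s).
Transform to A's frame with the inverse velocity-addition law: u' = (u − v)/(1 − uv/c²), taking u = β_B and v = β_A.
u' = (-0.927 − 0.837) / (1 − (0.837)(-0.927)) = -1.7633/1.7753 = -0.9933.
u' = -0.9933 × 3.00 × 10^8 m/s.

-2.98 × 10^8 m/s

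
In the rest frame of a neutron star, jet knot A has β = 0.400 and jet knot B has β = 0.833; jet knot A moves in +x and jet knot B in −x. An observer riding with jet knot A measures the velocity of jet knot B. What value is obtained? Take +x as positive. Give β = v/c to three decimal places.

β = -0.925

β_A = 0.400, β_B = -0.833.
Transform to A's frame with the inverse velocity-addition law: u' = (u − v)/(1 − uv/c²), taking u = β_B and v = β_A.
u' = (-0.833 − 0.400) / (1 − (0.400)(-0.833)) = -1.2330/1.3332 = -0.9248.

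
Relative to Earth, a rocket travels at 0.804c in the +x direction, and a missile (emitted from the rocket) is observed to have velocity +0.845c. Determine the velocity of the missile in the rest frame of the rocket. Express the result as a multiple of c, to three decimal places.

+0.128c

Invert the composition law: u' = (u − v)/(1 − uv/c²).
u' = (0.845 − 0.804) / (1 − (0.845)(0.804)) = 0.0410/0.3206 = 0.1279.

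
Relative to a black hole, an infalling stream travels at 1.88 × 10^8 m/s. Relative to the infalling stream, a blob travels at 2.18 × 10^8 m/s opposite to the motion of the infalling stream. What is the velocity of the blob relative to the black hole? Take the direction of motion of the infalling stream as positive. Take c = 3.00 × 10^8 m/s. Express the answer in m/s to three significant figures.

-5.51 × 10^7 m/s

In units of c (dividing by 3.00 × 10^8 m/s): v = 0.627, u' = -0.727.
u = (u' + v)/(1 + u'v/c²):
u = (-0.727 + 0.627) / (1 + (-0.727)·0.627) = -0.1000/0.5446 = -0.1836
(Galilean addition would give -0.100c.)
Converting back: u = -0.1836 × 3.00 × 10^8 m/s.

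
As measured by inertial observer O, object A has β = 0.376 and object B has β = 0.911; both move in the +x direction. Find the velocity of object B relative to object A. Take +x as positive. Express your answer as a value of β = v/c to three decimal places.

β_A = 0.376, β_B = 0.911.
Transform to A's frame with the inverse velocity-addition law: u' = (u − v)/(1 − uv/c²), taking u = β_B and v = β_A.
u' = (0.911 − 0.376) / (1 − (0.376)(0.911)) = 0.5350/0.6575 = 0.8137.

β = +0.814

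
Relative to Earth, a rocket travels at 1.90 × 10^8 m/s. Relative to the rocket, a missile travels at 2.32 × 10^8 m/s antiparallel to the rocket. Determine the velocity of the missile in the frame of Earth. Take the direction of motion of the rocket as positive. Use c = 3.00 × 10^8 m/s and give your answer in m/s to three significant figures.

-8.23 × 10^7 m/s

In units of c (dividing by 3.00 × 10^8 m/s): v = 0.633, u' = -0.773.
u = (u' + v)/(1 + u'v/c²):
u = (-0.773 + 0.633) / (1 + (-0.773)·0.633) = -0.1400/0.5102 = -0.2744
(Galilean addition would give -0.140c.)
Converting back: u = -0.2744 × 3.00 × 10^8 m/s.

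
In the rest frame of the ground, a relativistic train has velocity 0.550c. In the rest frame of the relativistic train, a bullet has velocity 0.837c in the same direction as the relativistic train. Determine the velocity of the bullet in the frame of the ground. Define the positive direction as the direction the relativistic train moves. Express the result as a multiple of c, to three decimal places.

0.950c

With v = 0.550 and u' = 0.837 (in units of c),
u = (u' + v)/(1 + u'v/c²):
u = (0.837 + 0.550) / (1 + 0.837·0.550) = 1.3870/1.4604 = 0.9498
(Galilean addition would give +1.387c, exceeding c.)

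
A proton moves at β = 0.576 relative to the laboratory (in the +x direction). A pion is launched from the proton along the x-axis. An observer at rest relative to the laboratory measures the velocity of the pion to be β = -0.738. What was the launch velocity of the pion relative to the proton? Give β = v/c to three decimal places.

Invert the composition law: u' = (u − v)/(1 − uv/c²).
u' = (-0.738 − 0.576) / (1 − (-0.738)(0.576)) = -1.3140/1.4251 = -0.9220.

β = -0.922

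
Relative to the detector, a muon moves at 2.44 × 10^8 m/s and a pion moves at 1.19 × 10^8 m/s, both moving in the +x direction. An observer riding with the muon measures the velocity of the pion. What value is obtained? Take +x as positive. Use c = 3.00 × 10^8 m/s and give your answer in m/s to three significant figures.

β_A = 0.813, β_B = 0.397 (dividing each by c = 3.00 × 10^8 m/s).
Transform to A's frame with the inverse velocity-addition law: u' = (u − v)/(1 − uv/c²), taking u = β_B and v = β_A.
u' = (0.397 − 0.813) / (1 − (0.813)(0.397)) = -0.4167/0.6774 = -0.6151.
u' = -0.6151 × 3.00 × 10^8 m/s.

-1.85 × 10^8 m/s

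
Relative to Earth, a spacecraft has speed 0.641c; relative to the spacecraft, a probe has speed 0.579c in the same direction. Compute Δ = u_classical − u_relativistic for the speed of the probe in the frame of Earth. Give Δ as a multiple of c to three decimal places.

Δ = 0.330c

Galilean: u_cl = 0.579 + 0.641 = 1.2200.
Relativistic: u_rel = (0.579 + 0.641) / (1 + 0.579·0.641) = 1.2200/1.3711 = 0.8898.
Δ = 1.2200 − 0.8898 = 0.3302.
(The classical prediction exceeds c; the relativistic result does not.)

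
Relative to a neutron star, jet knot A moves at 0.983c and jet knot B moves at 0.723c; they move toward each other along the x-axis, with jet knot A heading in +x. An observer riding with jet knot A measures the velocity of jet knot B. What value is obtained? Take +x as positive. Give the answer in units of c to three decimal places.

β_A = 0.983, β_B = -0.723.
Transform to A's frame with the inverse velocity-addition law: u' = (u − v)/(1 − uv/c²), taking u = β_B and v = β_A.
u' = (-0.723 − 0.983) / (1 − (0.983)(-0.723)) = -1.7060/1.7107 = -0.9972.

-0.997c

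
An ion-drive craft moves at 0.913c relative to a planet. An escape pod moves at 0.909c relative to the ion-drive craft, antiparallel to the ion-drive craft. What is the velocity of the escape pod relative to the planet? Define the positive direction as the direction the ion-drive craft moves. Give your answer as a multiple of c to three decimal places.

+0.024c

With v = 0.913 and u' = -0.909 (in units of c),
u = (u' + v)/(1 + u'v/c²):
u = (-0.909 + 0.913) / (1 + (-0.909)·0.913) = 0.0040/0.1701 = 0.0235
(Galilean addition would give +0.004c.)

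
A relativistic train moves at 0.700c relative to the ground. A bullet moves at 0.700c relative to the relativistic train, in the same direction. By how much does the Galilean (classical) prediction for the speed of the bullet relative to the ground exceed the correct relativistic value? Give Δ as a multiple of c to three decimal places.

Δ = 0.460c

Galilean: u_cl = 0.700 + 0.700 = 1.4000.
Relativistic: u_rel = (0.700 + 0.700) / (1 + 0.700·0.700) = 1.4000/1.4900 = 0.9396.
Δ = 1.4000 − 0.9396 = 0.4604.
(The classical prediction exceeds c; the relativistic result does not.)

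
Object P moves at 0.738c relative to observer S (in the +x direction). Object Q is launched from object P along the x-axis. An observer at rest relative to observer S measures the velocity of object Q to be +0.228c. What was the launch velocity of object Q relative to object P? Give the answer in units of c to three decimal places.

-0.613c

Invert the composition law: u' = (u − v)/(1 − uv/c²).
u' = (0.228 − 0.738) / (1 − (0.228)(0.738)) = -0.5100/0.8317 = -0.6132.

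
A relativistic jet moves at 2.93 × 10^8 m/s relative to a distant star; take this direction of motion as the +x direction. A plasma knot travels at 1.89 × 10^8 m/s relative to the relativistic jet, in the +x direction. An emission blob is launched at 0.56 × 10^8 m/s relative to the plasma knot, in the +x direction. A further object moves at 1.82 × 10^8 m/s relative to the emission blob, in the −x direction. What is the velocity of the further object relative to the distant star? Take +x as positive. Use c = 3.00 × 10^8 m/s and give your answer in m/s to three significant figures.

+2.96 × 10^8 m/s

Apply u = (u' + v)/(1 + u'v/c²) successively, working outward toward the distant star.
(Dividing each given speed by c = 3.00 × 10^8 m/s to work in units of c.)
Start: velocity of the relativistic jet relative to the distant star = 0.9767c.
Compose with the plasma knot (u' = 0.630 in the relativistic jet frame): u_1 = (0.630 + 0.977) / (1 + 0.630·0.977) = 1.6067/1.6153 = 0.9947.
Compose with the emission blob (u' = 0.187 in the plasma knot frame): u_2 = (0.187 + 0.995) / (1 + 0.187·0.995) = 1.1813/1.1857 = 0.9963.
Compose with the further object (u' = -0.607 in the emission blob frame): u_3 = (-0.607 + 0.996) / (1 + (-0.607)·0.996) = 0.3897/0.3956 = 0.9851.
So u = 0.9851 × 3.00 × 10^8 m/s.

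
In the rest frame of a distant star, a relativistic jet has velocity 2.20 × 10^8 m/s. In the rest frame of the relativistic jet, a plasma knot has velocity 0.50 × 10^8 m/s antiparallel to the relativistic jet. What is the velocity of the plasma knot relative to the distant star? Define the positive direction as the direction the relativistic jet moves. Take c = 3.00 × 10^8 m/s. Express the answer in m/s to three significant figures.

+1.94 × 10^8 m/s

In units of c (dividing by 3.00 × 10^8 m/s): v = 0.733, u' = -0.167.
u = (u' + v)/(1 + u'v/c²):
u = (-0.167 + 0.733) / (1 + (-0.167)·0.733) = 0.5667/0.8778 = 0.6456
Converting back: u = 0.6456 × 3.00 × 10^8 m/s.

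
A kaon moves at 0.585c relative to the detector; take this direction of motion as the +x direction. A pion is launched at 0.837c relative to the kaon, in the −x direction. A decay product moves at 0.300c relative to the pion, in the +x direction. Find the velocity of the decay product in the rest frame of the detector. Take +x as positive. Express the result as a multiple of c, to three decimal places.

-0.227c

Apply u = (u' + v)/(1 + u'v/c²) successively, working outward toward the detector.
Start: velocity of the kaon relative to the detector = 0.5850c.
Compose with the pion (u' = -0.837 in the kaon frame): u_1 = (-0.837 + 0.585) / (1 + (-0.837)·0.585) = -0.2520/0.5104 = -0.4938.
Compose with the decay product (u' = 0.300 in the pion frame): u_2 = (0.300 + (-0.494)) / (1 + 0.300·(-0.494)) = -0.1938/0.8519 = -0.2275.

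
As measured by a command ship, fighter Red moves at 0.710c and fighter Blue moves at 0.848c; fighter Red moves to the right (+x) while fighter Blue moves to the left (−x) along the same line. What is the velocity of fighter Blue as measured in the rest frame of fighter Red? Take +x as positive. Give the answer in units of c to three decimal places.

β_A = 0.710, β_B = -0.848.
Transform to A's frame with the inverse velocity-addition law: u' = (u − v)/(1 − uv/c²), taking u = β_B and v = β_A.
u' = (-0.848 − 0.710) / (1 − (0.710)(-0.848)) = -1.5580/1.6021 = -0.9725.

-0.972c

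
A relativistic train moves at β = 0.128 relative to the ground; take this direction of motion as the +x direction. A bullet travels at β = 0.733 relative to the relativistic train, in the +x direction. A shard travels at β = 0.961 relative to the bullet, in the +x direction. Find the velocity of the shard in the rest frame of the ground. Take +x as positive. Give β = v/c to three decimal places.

β = 0.995

Apply u = (u' + v)/(1 + u'v/c²) successively, working outward toward the ground.
Start: velocity of the relativistic train relative to the ground = 0.1280c.
Compose with the bullet (u' = 0.733 in the relativistic train frame): u_1 = (0.733 + 0.128) / (1 + 0.733·0.128) = 0.8610/1.0938 = 0.7871.
Compose with the shard (u' = 0.961 in the bullet frame): u_2 = (0.961 + 0.787) / (1 + 0.961·0.787) = 1.7481/1.7564 = 0.9953.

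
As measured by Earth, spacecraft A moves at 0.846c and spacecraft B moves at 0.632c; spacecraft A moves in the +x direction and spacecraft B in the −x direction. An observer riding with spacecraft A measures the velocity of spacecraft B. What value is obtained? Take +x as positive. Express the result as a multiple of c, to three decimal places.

β_A = 0.846, β_B = -0.632.
Transform to A's frame with the inverse velocity-addition law: u' = (u − v)/(1 − uv/c²), taking u = β_B and v = β_A.
u' = (-0.632 − 0.846) / (1 − (0.846)(-0.632)) = -1.4780/1.5347 = -0.9631.

-0.963c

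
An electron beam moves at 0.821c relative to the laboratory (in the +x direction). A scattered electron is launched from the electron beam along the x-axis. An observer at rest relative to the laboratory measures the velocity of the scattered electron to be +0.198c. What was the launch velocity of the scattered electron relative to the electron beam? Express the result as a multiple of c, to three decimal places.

-0.744c

Invert the composition law: u' = (u − v)/(1 − uv/c²).
u' = (0.198 − 0.821) / (1 − (0.198)(0.821)) = -0.6230/0.8374 = -0.7439.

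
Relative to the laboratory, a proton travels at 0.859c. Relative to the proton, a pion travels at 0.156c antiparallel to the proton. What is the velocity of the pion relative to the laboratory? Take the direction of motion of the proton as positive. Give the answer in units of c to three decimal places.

+0.812c

With v = 0.859 and u' = -0.156 (in units of c),
u = (u' + v)/(1 + u'v/c²):
u = (-0.156 + 0.859) / (1 + (-0.156)·0.859) = 0.7030/0.8660 = 0.8118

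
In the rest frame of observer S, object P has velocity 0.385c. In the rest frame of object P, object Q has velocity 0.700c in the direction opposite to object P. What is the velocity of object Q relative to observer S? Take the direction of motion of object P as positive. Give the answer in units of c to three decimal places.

-0.431c

With v = 0.385 and u' = -0.700 (in units of c),
u = (u' + v)/(1 + u'v/c²):
u = (-0.700 + 0.385) / (1 + (-0.700)·0.385) = -0.3150/0.7305 = -0.4312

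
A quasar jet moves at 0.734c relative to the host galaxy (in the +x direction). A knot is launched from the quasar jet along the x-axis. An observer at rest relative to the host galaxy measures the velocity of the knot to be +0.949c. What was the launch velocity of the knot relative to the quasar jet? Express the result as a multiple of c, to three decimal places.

Invert the composition law: u' = (u − v)/(1 − uv/c²).
u' = (0.949 − 0.734) / (1 − (0.949)(0.734)) = 0.2150/0.3034 = 0.7086.

+0.709c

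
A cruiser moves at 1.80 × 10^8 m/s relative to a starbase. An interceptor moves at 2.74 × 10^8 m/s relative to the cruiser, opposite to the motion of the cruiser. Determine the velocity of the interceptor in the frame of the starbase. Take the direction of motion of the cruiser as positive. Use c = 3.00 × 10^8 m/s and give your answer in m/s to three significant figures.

-2.08 × 10^8 m/s

In units of c (dividing by 3.00 × 10^8 m/s): v = 0.600, u' = -0.913.
u = (u' + v)/(1 + u'v/c²):
u = (-0.913 + 0.600) / (1 + (-0.913)·0.600) = -0.3133/0.4520 = -0.6932
(Galilean addition would give -0.313c.)
Converting back: u = -0.6932 × 3.00 × 10^8 m/s.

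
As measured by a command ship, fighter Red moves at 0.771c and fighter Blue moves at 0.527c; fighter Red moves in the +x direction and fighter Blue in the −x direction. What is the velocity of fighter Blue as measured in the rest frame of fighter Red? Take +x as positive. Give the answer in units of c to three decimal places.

-0.923c

β_A = 0.771, β_B = -0.527.
Transform to A's frame with the inverse velocity-addition law: u' = (u − v)/(1 − uv/c²), taking u = β_B and v = β_A.
u' = (-0.527 − 0.771) / (1 − (0.771)(-0.527)) = -1.2980/1.4063 = -0.9230.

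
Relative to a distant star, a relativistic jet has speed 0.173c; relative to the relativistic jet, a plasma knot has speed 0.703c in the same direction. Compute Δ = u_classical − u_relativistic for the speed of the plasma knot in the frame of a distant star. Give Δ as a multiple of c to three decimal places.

Galilean: u_cl = 0.703 + 0.173 = 0.8760.
Relativistic: u_rel = (0.703 + 0.173) / (1 + 0.703·0.173) = 0.8760/1.1216 = 0.7810.
Δ = 0.8760 − 0.7810 = 0.0950.

Δ = 0.095c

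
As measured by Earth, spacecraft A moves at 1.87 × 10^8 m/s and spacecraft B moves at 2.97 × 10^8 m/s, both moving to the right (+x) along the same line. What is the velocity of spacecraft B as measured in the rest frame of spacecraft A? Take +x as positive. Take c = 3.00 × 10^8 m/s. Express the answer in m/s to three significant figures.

+2.87 × 10^8 m/s

β_A = 0.623, β_B = 0.990 (dividing each by c = 3.00 × 10^8 m/s).
Transform to A's frame with the inverse velocity-addition law: u' = (u − v)/(1 − uv/c²), taking u = β_B and v = β_A.
u' = (0.990 − 0.623) / (1 − (0.623)(0.990)) = 0.3667/0.3829 = 0.9576.
u' = 0.9576 × 3.00 × 10^8 m/s.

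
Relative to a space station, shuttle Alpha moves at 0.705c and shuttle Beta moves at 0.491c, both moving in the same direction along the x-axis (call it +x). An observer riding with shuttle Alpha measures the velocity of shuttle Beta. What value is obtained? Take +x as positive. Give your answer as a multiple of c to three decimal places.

β_A = 0.705, β_B = 0.491.
Transform to A's frame with the inverse velocity-addition law: u' = (u − v)/(1 − uv/c²), taking u = β_B and v = β_A.
u' = (0.491 − 0.705) / (1 − (0.705)(0.491)) = -0.2140/0.6538 = -0.3273.

-0.327c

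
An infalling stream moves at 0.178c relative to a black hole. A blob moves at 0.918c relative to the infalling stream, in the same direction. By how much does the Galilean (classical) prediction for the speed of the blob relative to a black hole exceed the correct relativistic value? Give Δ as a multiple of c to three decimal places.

Δ = 0.154c

Galilean: u_cl = 0.918 + 0.178 = 1.0960.
Relativistic: u_rel = (0.918 + 0.178) / (1 + 0.918·0.178) = 1.0960/1.1634 = 0.9421.
Δ = 1.0960 − 0.9421 = 0.1539.
(The classical prediction exceeds c; the relativistic result does not.)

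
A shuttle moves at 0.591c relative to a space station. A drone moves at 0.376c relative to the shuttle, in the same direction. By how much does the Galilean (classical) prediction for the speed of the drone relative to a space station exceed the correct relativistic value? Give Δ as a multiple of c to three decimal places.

Δ = 0.176c

Galilean: u_cl = 0.376 + 0.591 = 0.9670.
Relativistic: u_rel = (0.376 + 0.591) / (1 + 0.376·0.591) = 0.9670/1.2222 = 0.7912.
Δ = 0.9670 − 0.7912 = 0.1758.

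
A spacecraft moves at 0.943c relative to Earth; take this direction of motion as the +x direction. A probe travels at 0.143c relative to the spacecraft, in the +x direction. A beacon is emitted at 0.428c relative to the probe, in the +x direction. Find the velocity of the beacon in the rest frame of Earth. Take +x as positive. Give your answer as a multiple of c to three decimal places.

0.983c

Apply u = (u' + v)/(1 + u'v/c²) successively, working outward toward Earth.
Start: velocity of the spacecraft relative to Earth = 0.9430c.
Compose with the probe (u' = 0.143 in the spacecraft frame): u_1 = (0.143 + 0.943) / (1 + 0.143·0.943) = 1.0860/1.1348 = 0.9570.
Compose with the beacon (u' = 0.428 in the probe frame): u_2 = (0.428 + 0.957) / (1 + 0.428·0.957) = 1.3850/1.4096 = 0.9825.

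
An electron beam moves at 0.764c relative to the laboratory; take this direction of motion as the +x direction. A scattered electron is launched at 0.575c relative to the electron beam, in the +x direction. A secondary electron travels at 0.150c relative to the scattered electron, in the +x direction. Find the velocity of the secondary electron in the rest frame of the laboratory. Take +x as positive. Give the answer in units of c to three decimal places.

0.948c

Apply u = (u' + v)/(1 + u'v/c²) successively, working outward toward the laboratory.
Start: velocity of the electron beam relative to the laboratory = 0.7640c.
Compose with the scattered electron (u' = 0.575 in the electron beam frame): u_1 = (0.575 + 0.764) / (1 + 0.575·0.764) = 1.3390/1.4393 = 0.9303.
Compose with the secondary electron (u' = 0.150 in the scattered electron frame): u_2 = (0.150 + 0.930) / (1 + 0.150·0.930) = 1.0803/1.1395 = 0.9480.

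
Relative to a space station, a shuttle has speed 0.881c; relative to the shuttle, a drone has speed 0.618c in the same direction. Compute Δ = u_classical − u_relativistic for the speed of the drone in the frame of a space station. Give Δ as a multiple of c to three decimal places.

Galilean: u_cl = 0.618 + 0.881 = 1.4990.
Relativistic: u_rel = (0.618 + 0.881) / (1 + 0.618·0.881) = 1.4990/1.5445 = 0.9706.
Δ = 1.4990 − 0.9706 = 0.5284.
(The classical prediction exceeds c; the relativistic result does not.)

Δ = 0.528c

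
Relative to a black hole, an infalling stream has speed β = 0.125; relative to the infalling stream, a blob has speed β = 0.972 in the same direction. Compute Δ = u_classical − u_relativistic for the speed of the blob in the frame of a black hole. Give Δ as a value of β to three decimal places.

Δ = 0.119

Galilean: u_cl = 0.972 + 0.125 = 1.0970.
Relativistic: u_rel = (0.972 + 0.125) / (1 + 0.972·0.125) = 1.0970/1.1215 = 0.9782.
Δ = 1.0970 − 0.9782 = 0.1188.
(The classical prediction exceeds c; the relativistic result does not.)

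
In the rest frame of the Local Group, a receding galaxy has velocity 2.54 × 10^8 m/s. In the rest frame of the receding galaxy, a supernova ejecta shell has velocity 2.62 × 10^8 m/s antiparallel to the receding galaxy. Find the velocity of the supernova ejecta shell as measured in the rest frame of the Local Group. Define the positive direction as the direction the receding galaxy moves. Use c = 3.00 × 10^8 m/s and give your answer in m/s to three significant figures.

-3.07 × 10^7 m/s

In units of c (dividing by 3.00 × 10^8 m/s): v = 0.847, u' = -0.873.
u = (u' + v)/(1 + u'v/c²):
u = (-0.873 + 0.847) / (1 + (-0.873)·0.847) = -0.0267/0.2606 = -0.1023
Converting back: u = -0.1023 × 3.00 × 10^8 m/s.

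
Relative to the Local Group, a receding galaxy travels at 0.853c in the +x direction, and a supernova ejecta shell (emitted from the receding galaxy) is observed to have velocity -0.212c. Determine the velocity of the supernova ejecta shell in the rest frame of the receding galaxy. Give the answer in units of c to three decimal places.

Invert the composition law: u' = (u − v)/(1 − uv/c²).
u' = (-0.212 − 0.853) / (1 − (-0.212)(0.853)) = -1.0650/1.1808 = -0.9019.

-0.902c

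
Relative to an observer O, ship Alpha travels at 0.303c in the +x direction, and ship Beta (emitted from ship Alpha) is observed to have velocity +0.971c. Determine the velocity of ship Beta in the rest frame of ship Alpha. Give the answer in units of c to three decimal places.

Invert the composition law: u' = (u − v)/(1 − uv/c²).
u' = (0.971 − 0.303) / (1 − (0.971)(0.303)) = 0.6680/0.7058 = 0.9465.

+0.946c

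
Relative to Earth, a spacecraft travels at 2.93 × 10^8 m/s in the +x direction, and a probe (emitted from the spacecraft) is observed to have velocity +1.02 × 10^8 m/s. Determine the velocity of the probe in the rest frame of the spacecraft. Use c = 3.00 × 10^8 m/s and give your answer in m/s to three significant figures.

-2.86 × 10^8 m/s

v = 0.977c, u = 0.340c.
Invert the composition law: u' = (u − v)/(1 − uv/c²).
u' = (0.340 − 0.977) / (1 − (0.340)(0.977)) = -0.6367/0.6679 = -0.9532.
u' = -0.9532 × 3.00 × 10^8 m/s.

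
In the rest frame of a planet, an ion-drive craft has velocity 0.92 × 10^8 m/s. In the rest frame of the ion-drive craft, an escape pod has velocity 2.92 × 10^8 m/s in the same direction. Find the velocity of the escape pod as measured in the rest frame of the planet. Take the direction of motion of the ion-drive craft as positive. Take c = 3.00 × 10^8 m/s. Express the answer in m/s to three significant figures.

In units of c (dividing by 3.00 × 10^8 m/s): v = 0.307, u' = 0.973.
u = (u' + v)/(1 + u'v/c²):
u = (0.973 + 0.307) / (1 + 0.973·0.307) = 1.2800/1.2985 = 0.9858
(Galilean addition would give +1.280c, exceeding c.)
Converting back: u = 0.9858 × 3.00 × 10^8 m/s.

2.96 × 10^8 m/s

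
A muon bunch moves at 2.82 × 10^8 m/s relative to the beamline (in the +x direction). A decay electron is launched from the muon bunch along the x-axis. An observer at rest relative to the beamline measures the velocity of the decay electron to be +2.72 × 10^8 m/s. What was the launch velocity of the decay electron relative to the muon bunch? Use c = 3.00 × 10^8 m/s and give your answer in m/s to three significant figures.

-6.77 × 10^7 m/s

v = 0.940c, u = 0.907c.
Invert the composition law: u' = (u − v)/(1 − uv/c²).
u' = (0.907 − 0.940) / (1 − (0.907)(0.940)) = -0.0333/0.1477 = -0.2256.
u' = -0.2256 × 3.00 × 10^8 m/s.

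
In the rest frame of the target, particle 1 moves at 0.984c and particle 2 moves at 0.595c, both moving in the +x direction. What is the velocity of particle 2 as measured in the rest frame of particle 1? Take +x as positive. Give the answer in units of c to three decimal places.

β_A = 0.984, β_B = 0.595.
Transform to A's frame with the inverse velocity-addition law: u' = (u − v)/(1 − uv/c²), taking u = β_B and v = β_A.
u' = (0.595 − 0.984) / (1 − (0.984)(0.595)) = -0.3890/0.4145 = -0.9384.

-0.938c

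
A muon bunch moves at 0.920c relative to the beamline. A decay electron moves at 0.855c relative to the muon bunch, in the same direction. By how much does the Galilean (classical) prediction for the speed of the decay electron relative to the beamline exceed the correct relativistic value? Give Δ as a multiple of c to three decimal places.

Δ = 0.781c

Galilean: u_cl = 0.855 + 0.920 = 1.7750.
Relativistic: u_rel = (0.855 + 0.920) / (1 + 0.855·0.920) = 1.7750/1.7866 = 0.9935.
Δ = 1.7750 − 0.9935 = 0.7815.
(The classical prediction exceeds c; the relativistic result does not.)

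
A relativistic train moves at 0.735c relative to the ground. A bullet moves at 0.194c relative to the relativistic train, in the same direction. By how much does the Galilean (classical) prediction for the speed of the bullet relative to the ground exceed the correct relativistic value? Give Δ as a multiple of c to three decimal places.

Galilean: u_cl = 0.194 + 0.735 = 0.9290.
Relativistic: u_rel = (0.194 + 0.735) / (1 + 0.194·0.735) = 0.9290/1.1426 = 0.8131.
Δ = 0.9290 − 0.8131 = 0.1159.

Δ = 0.116c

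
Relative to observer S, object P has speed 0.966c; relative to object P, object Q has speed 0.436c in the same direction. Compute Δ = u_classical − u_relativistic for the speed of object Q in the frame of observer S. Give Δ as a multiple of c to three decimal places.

Galilean: u_cl = 0.436 + 0.966 = 1.4020.
Relativistic: u_rel = (0.436 + 0.966) / (1 + 0.436·0.966) = 1.4020/1.4212 = 0.9865.
Δ = 1.4020 − 0.9865 = 0.4155.
(The classical prediction exceeds c; the relativistic result does not.)

Δ = 0.415c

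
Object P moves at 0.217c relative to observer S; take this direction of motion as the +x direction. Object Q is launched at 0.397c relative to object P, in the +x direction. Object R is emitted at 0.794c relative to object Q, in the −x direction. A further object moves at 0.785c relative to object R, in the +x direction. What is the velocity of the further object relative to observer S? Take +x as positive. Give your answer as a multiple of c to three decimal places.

Apply u = (u' + v)/(1 + u'v/c²) successively, working outward toward observer S.
Start: velocity of object P relative to observer S = 0.2170c.
Compose with object Q (u' = 0.397 in object P frame): u_1 = (0.397 + 0.217) / (1 + 0.397·0.217) = 0.6140/1.0861 = 0.5653.
Compose with object R (u' = -0.794 in object Q frame): u_2 = (-0.794 + 0.565) / (1 + (-0.794)·0.565) = -0.2287/0.5512 = -0.4149.
Compose with the further object (u' = 0.785 in object R frame): u_3 = (0.785 + (-0.415)) / (1 + 0.785·(-0.415)) = 0.3701/0.6743 = 0.5488.

+0.549c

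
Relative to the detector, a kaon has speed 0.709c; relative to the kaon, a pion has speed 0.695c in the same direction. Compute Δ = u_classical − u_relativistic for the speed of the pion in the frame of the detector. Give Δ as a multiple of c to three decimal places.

Galilean: u_cl = 0.695 + 0.709 = 1.4040.
Relativistic: u_rel = (0.695 + 0.709) / (1 + 0.695·0.709) = 1.4040/1.4928 = 0.9405.
Δ = 1.4040 − 0.9405 = 0.4635.
(The classical prediction exceeds c; the relativistic result does not.)

Δ = 0.463c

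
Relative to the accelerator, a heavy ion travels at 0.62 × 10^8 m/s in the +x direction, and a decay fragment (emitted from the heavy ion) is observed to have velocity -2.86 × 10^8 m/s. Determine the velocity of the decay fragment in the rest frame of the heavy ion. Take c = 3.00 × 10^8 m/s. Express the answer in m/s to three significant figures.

-2.91 × 10^8 m/s

v = 0.207c, u = -0.953c.
Invert the composition law: u' = (u − v)/(1 − uv/c²).
u' = (-0.953 − 0.207) / (1 − (-0.953)(0.207)) = -1.1600/1.1970 = -0.9691.
u' = -0.9691 × 3.00 × 10^8 m/s.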